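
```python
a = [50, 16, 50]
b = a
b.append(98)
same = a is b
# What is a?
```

After line 1: a = [50, 16, 50]
After line 2 (b = a is an alias, same object): a = [50, 16, 50], b = [50, 16, 50]
After line 3 (b.append mutates the shared list): a = [50, 16, 50, 98], b = [50, 16, 50, 98]
After line 4 (same = a is b; same object -> True): same = True

[50, 16, 50, 98]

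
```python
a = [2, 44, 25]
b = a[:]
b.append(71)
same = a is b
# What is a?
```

After line 1: a = [2, 44, 25]
After line 2 (b = a[:] is a shallow copy, new object): a = [2, 44, 25], b = [2, 44, 25]
After line 3 (append only mutates b): a = [2, 44, 25], b = [2, 44, 25, 71]
After line 4 (same = a is b; different objects -> False): same = False

[2, 44, 25]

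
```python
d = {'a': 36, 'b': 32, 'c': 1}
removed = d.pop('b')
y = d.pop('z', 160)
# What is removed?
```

After line 1: d = {'a': 36, 'b': 32, 'c': 1}
After line 2 (pop 'b' returns 32): d = {'a': 36, 'c': 1}, removed = 32
After line 3 (pop 'z' missing, returns default 160): d = {'a': 36, 'c': 1}, y = 160

32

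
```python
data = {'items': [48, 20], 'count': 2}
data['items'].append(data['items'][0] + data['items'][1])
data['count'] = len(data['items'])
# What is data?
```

After line 1: data = {'items': [48, 20], 'count': 2}
After line 2 (append 48 + 20 = 68): data = {'items': [48, 20, 68], 'count': 2}
After line 3 (count = len(items) = 3): data = {'items': [48, 20, 68], 'count': 3}

{'items': [48, 20, 68], 'count': 3}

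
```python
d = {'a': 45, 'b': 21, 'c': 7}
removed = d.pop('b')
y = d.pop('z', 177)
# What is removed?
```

After line 1: d = {'a': 45, 'b': 21, 'c': 7}
After line 2 (pop 'b' returns 21): d = {'a': 45, 'c': 7}, removed = 21
After line 3 (pop 'z' missing, returns default 177): d = {'a': 45, 'c': 7}, y = 177

21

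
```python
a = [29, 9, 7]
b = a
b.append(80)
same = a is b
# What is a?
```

After line 1: a = [29, 9, 7]
After line 2 (b = a is an alias, same object): a = [29, 9, 7], b = [29, 9, 7]
After line 3 (b.append mutates the shared list): a = [29, 9, 7, 80], b = [29, 9, 7, 80]
After line 4 (same = a is b; same object -> True): same = True

[29, 9, 7, 80]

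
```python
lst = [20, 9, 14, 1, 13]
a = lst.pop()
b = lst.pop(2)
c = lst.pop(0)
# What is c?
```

After line 1: lst = [20, 9, 14, 1, 13]
After line 2 (pop() -> a = 13): lst = [20, 9, 14, 1]
After line 3 (pop(2) -> b = 14): lst = [20, 9, 1]
After line 4 (pop(0) -> c = 20): lst = [9, 1]

20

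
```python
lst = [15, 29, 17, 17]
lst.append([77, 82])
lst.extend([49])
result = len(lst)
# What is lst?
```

After line 1: lst = [15, 29, 17, 17]
After line 2 (append adds [77, 82] as single element): lst = [15, 29, 17, 17, [77, 82]]
After line 3 (extend unpacks [49], adds 49): lst = [15, 29, 17, 17, [77, 82], 49]
After line 4: result = len(lst) = 6

[15, 29, 17, 17, [77, 82], 49]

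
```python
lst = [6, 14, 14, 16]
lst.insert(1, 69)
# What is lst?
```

[6, 69, 14, 14, 16]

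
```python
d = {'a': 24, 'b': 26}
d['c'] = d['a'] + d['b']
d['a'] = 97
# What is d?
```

After line 1: d = {'a': 24, 'b': 26}
After line 2 (d['c'] = 24 + 26): d = {'a': 24, 'b': 26, 'c': 50}
After line 3: d = {'a': 97, 'b': 26, 'c': 50}

{'a': 97, 'b': 26, 'c': 50}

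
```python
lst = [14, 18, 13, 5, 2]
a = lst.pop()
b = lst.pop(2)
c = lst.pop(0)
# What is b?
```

After line 1: lst = [14, 18, 13, 5, 2]
After line 2 (pop() -> a = 2): lst = [14, 18, 13, 5]
After line 3 (pop(2) -> b = 13): lst = [14, 18, 5]
After line 4 (pop(0) -> c = 14): lst = [18, 5]

13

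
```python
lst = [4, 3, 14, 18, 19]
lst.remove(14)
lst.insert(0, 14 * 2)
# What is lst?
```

After line 1: lst = [4, 3, 14, 18, 19]
After line 2 (remove first 14): lst = [4, 3, 18, 19]
After line 3 (insert 28 at index 0): lst = [28, 4, 3, 18, 19]

[28, 4, 3, 18, 19]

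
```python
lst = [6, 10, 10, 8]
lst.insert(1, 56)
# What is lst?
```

[6, 56, 10, 10, 8]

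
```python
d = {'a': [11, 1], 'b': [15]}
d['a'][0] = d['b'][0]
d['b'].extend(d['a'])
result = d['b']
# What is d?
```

After line 1: d = {'a': [11, 1], 'b': [15]}
After line 2 (a[0] = b[0] = 15): d = {'a': [15, 1], 'b': [15]}
After line 3 (b.extend(a) appends [15, 1]): d = {'a': [15, 1], 'b': [15, 15, 1]}
After line 4: result = d['b'] = [15, 15, 1]

{'a': [15, 1], 'b': [15, 15, 1]}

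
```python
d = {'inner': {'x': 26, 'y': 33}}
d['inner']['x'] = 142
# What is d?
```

After line 1: d = {'inner': {'x': 26, 'y': 33}}
After line 2 (inner x overwritten): d = {'inner': {'x': 142, 'y': 33}}

{'inner': {'x': 142, 'y': 33}}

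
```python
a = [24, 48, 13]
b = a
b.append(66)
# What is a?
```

After line 1: a = [24, 48, 13]
After line 2 (b = a is an alias, same object): a = [24, 48, 13], b = [24, 48, 13]
After line 3 (b.append mutates the shared list): a = [24, 48, 13, 66], b = [24, 48, 13, 66]

[24, 48, 13, 66]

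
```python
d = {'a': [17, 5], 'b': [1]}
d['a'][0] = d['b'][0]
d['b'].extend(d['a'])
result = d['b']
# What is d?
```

After line 1: d = {'a': [17, 5], 'b': [1]}
After line 2 (a[0] = b[0] = 1): d = {'a': [1, 5], 'b': [1]}
After line 3 (b.extend(a) appends [1, 5]): d = {'a': [1, 5], 'b': [1, 1, 5]}
After line 4: result = d['b'] = [1, 1, 5]

{'a': [1, 5], 'b': [1, 1, 5]}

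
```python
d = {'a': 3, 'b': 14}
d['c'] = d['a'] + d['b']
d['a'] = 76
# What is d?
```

After line 1: d = {'a': 3, 'b': 14}
After line 2 (d['c'] = 3 + 14): d = {'a': 3, 'b': 14, 'c': 17}
After line 3: d = {'a': 76, 'b': 14, 'c': 17}

{'a': 76, 'b': 14, 'c': 17}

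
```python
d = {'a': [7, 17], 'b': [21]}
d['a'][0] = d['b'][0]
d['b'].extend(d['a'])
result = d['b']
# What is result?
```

After line 1: d = {'a': [7, 17], 'b': [21]}
After line 2 (a[0] = b[0] = 21): d = {'a': [21, 17], 'b': [21]}
After line 3 (b.extend(a) appends [21, 17]): d = {'a': [21, 17], 'b': [21, 21, 17]}
After line 4: result = d['b'] = [21, 21, 17]

[21, 21, 17]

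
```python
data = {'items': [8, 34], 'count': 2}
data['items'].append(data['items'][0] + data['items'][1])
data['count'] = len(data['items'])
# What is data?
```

After line 1: data = {'items': [8, 34], 'count': 2}
After line 2 (append 8 + 34 = 42): data = {'items': [8, 34, 42], 'count': 2}
After line 3 (count = len(items) = 3): data = {'items': [8, 34, 42], 'count': 3}

{'items': [8, 34, 42], 'count': 3}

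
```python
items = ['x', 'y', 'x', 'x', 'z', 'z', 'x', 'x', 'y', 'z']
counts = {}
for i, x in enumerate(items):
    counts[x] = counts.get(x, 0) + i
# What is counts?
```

Initial: counts = {}, items = ['x', 'y', 'x', 'x', 'z', 'z', 'x', 'x', 'y', 'z']
i=0, x='x': counts = {'x': 0}
i=1, x='y': counts = {'x': 0, 'y': 1}
i=2, x='x': counts = {'x': 2, 'y': 1}
i=3, x='x': counts = {'x': 5, 'y': 1}
i=4, x='z': counts = {'x': 5, 'y': 1, 'z': 4}
i=5, x='z': counts = {'x': 5, 'y': 1, 'z': 9}
i=6, x='x': counts = {'x': 11, 'y': 1, 'z': 9}
i=7, x='x': counts = {'x': 18, 'y': 1, 'z': 9}
i=8, x='y': counts = {'x': 18, 'y': 9, 'z': 9}
i=9, x='z': counts = {'x': 18, 'y': 9, 'z': 18}

{'x': 18, 'y': 9, 'z': 18}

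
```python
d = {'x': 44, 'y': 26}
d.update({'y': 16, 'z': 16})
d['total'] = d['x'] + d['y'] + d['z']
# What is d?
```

After line 1: d = {'x': 44, 'y': 26}
After line 2 (y overwritten, z added): d = {'x': 44, 'y': 16, 'z': 16}
After line 3 (total = 44 + 16 + 16 = 76): d = {'x': 44, 'y': 16, 'z': 16, 'total': 76}

{'x': 44, 'y': 16, 'z': 16, 'total': 76}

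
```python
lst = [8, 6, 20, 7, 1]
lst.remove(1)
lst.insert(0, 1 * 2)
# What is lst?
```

After line 1: lst = [8, 6, 20, 7, 1]
After line 2 (remove first 1): lst = [8, 6, 20, 7]
After line 3 (insert 2 at index 0): lst = [2, 8, 6, 20, 7]

[2, 8, 6, 20, 7]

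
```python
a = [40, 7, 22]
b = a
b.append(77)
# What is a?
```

After line 1: a = [40, 7, 22]
After line 2 (b = a is an alias, same object): a = [40, 7, 22], b = [40, 7, 22]
After line 3 (b.append mutates the shared list): a = [40, 7, 22, 77], b = [40, 7, 22, 77]

[40, 7, 22, 77]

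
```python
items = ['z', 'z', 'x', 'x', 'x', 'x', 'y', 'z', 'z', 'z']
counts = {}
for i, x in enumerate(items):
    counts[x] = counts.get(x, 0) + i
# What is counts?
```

Initial: counts = {}, items = ['z', 'z', 'x', 'x', 'x', 'x', 'y', 'z', 'z', 'z']
i=0, x='z': counts = {'z': 0}
i=1, x='z': counts = {'z': 1}
i=2, x='x': counts = {'z': 1, 'x': 2}
i=3, x='x': counts = {'z': 1, 'x': 5}
i=4, x='x': counts = {'z': 1, 'x': 9}
i=5, x='x': counts = {'z': 1, 'x': 14}
i=6, x='y': counts = {'z': 1, 'x': 14, 'y': 6}
i=7, x='z': counts = {'z': 8, 'x': 14, 'y': 6}
i=8, x='z': counts = {'z': 16, 'x': 14, 'y': 6}
i=9, x='z': counts = {'z': 25, 'x': 14, 'y': 6}

{'z': 25, 'x': 14, 'y': 6}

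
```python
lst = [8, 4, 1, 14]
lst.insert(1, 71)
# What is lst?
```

[8, 71, 4, 1, 14]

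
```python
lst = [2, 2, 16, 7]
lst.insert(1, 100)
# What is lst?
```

[2, 100, 2, 16, 7]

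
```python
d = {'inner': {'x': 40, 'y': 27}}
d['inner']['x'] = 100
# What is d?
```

After line 1: d = {'inner': {'x': 40, 'y': 27}}
After line 2 (inner x overwritten): d = {'inner': {'x': 100, 'y': 27}}

{'inner': {'x': 100, 'y': 27}}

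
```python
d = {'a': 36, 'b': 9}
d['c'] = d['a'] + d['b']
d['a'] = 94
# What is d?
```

After line 1: d = {'a': 36, 'b': 9}
After line 2 (d['c'] = 36 + 9): d = {'a': 36, 'b': 9, 'c': 45}
After line 3: d = {'a': 94, 'b': 9, 'c': 45}

{'a': 94, 'b': 9, 'c': 45}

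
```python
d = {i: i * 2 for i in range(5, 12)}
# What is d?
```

{5: 10, 6: 12, 7: 14, 8: 16, 9: 18, 10: 20, 11: 22}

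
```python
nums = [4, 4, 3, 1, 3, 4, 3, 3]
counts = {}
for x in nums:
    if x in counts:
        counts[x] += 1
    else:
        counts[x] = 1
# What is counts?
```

Initial: counts = {}, nums = [4, 4, 3, 1, 3, 4, 3, 3]
See 4: counts = {4: 1}
See 4: counts = {4: 2}
See 3: counts = {4: 2, 3: 1}
See 1: counts = {4: 2, 3: 1, 1: 1}
See 3: counts = {4: 2, 3: 2, 1: 1}
See 4: counts = {4: 3, 3: 2, 1: 1}
See 3: counts = {4: 3, 3: 3, 1: 1}
See 3: counts = {4: 3, 3: 4, 1: 1}

{4: 3, 3: 4, 1: 1}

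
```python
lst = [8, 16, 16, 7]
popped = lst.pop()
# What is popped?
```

7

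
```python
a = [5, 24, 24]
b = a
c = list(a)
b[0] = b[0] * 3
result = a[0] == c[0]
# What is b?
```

After line 1: a = [5, 24, 24]
After line 2 (b = a, alias): a = [5, 24, 24], b = [5, 24, 24]
After line 3 (c = list(a) is a copy, new object): c = [5, 24, 24]
After line 4 (b[0] = 5 * 3 = 15; mutates shared a/b): a = b = [15, 24, 24], c = [5, 24, 24]
After line 5 (a[0] = 15, c[0] = 5; result = False)

[15, 24, 24]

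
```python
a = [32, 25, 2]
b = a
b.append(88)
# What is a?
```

After line 1: a = [32, 25, 2]
After line 2 (b = a is an alias, same object): a = [32, 25, 2], b = [32, 25, 2]
After line 3 (b.append mutates the shared list): a = [32, 25, 2, 88], b = [32, 25, 2, 88]

[32, 25, 2, 88]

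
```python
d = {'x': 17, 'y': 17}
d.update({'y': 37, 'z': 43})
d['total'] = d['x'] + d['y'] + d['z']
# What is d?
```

After line 1: d = {'x': 17, 'y': 17}
After line 2 (y overwritten, z added): d = {'x': 17, 'y': 37, 'z': 43}
After line 3 (total = 17 + 37 + 43 = 97): d = {'x': 17, 'y': 37, 'z': 43, 'total': 97}

{'x': 17, 'y': 37, 'z': 43, 'total': 97}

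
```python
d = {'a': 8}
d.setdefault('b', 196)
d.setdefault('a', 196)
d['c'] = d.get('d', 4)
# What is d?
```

After line 1: d = {'a': 8}
After line 2 (setdefault adds 'b'=196): d = {'a': 8, 'b': 196}
After line 3 (setdefault 'a' no-op, already exists): d = {'a': 8, 'b': 196}
After line 4 (get('d', 4) returns default since 'd' not in d): d = {'a': 8, 'b': 196, 'c': 4}

{'a': 8, 'b': 196, 'c': 4}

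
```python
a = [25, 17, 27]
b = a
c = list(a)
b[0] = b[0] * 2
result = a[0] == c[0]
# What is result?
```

After line 1: a = [25, 17, 27]
After line 2 (b = a, alias): a = [25, 17, 27], b = [25, 17, 27]
After line 3 (c = list(a) is a copy, new object): c = [25, 17, 27]
After line 4 (b[0] = 25 * 2 = 50; mutates shared a/b): a = b = [50, 17, 27], c = [25, 17, 27]
After line 5 (a[0] = 50, c[0] = 25; result = False)

False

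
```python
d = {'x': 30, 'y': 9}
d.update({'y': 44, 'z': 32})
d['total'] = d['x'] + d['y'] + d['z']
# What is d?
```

After line 1: d = {'x': 30, 'y': 9}
After line 2 (y overwritten, z added): d = {'x': 30, 'y': 44, 'z': 32}
After line 3 (total = 30 + 44 + 32 = 106): d = {'x': 30, 'y': 44, 'z': 32, 'total': 106}

{'x': 30, 'y': 44, 'z': 32, 'total': 106}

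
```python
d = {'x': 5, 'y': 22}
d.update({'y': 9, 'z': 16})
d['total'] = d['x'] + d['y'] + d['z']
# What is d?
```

After line 1: d = {'x': 5, 'y': 22}
After line 2 (y overwritten, z added): d = {'x': 5, 'y': 9, 'z': 16}
After line 3 (total = 5 + 9 + 16 = 30): d = {'x': 5, 'y': 9, 'z': 16, 'total': 30}

{'x': 5, 'y': 9, 'z': 16, 'total': 30}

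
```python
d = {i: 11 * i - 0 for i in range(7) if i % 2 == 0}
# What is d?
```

{0: 0, 2: 22, 4: 44, 6: 66}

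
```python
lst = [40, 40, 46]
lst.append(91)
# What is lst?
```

[40, 40, 46, 91]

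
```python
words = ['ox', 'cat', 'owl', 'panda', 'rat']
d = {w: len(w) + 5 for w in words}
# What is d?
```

{'ox': 7, 'cat': 8, 'owl': 8, 'panda': 10, 'rat': 8}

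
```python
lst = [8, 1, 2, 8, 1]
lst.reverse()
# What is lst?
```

[1, 8, 2, 1, 8]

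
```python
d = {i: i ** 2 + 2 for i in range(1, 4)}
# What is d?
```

{1: 3, 2: 6, 3: 11}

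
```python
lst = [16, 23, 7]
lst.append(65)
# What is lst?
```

[16, 23, 7, 65]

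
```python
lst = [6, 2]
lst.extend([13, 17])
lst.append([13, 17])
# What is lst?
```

After line 1: lst = [6, 2]
After line 2 (extend unpacks [13, 17]): lst = [6, 2, 13, 17]
After line 3 (append adds [13, 17] as single element): lst = [6, 2, 13, 17, [13, 17]]

[6, 2, 13, 17, [13, 17]]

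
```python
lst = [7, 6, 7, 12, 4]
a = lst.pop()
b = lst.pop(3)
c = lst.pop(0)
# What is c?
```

After line 1: lst = [7, 6, 7, 12, 4]
After line 2 (pop() -> a = 4): lst = [7, 6, 7, 12]
After line 3 (pop(3) -> b = 12): lst = [7, 6, 7]
After line 4 (pop(0) -> c = 7): lst = [6, 7]

7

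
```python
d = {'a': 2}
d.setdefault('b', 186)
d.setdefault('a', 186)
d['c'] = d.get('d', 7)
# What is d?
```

After line 1: d = {'a': 2}
After line 2 (setdefault adds 'b'=186): d = {'a': 2, 'b': 186}
After line 3 (setdefault 'a' no-op, already exists): d = {'a': 2, 'b': 186}
After line 4 (get('d', 7) returns default since 'd' not in d): d = {'a': 2, 'b': 186, 'c': 7}

{'a': 2, 'b': 186, 'c': 7}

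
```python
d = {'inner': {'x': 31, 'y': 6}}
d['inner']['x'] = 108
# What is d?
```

After line 1: d = {'inner': {'x': 31, 'y': 6}}
After line 2 (inner x overwritten): d = {'inner': {'x': 108, 'y': 6}}

{'inner': {'x': 108, 'y': 6}}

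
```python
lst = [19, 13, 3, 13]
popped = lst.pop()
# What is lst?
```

[19, 13, 3]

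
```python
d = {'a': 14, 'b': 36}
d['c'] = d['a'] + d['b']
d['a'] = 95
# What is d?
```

After line 1: d = {'a': 14, 'b': 36}
After line 2 (d['c'] = 14 + 36): d = {'a': 14, 'b': 36, 'c': 50}
After line 3: d = {'a': 95, 'b': 36, 'c': 50}

{'a': 95, 'b': 36, 'c': 50}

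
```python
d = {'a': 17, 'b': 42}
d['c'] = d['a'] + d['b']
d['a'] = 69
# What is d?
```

After line 1: d = {'a': 17, 'b': 42}
After line 2 (d['c'] = 17 + 42): d = {'a': 17, 'b': 42, 'c': 59}
After line 3: d = {'a': 69, 'b': 42, 'c': 59}

{'a': 69, 'b': 42, 'c': 59}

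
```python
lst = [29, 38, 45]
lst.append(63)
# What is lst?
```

[29, 38, 45, 63]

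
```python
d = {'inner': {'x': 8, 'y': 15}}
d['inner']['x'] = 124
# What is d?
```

After line 1: d = {'inner': {'x': 8, 'y': 15}}
After line 2 (inner x overwritten): d = {'inner': {'x': 124, 'y': 15}}

{'inner': {'x': 124, 'y': 15}}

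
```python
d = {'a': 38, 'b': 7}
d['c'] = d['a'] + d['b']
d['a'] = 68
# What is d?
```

After line 1: d = {'a': 38, 'b': 7}
After line 2 (d['c'] = 38 + 7): d = {'a': 38, 'b': 7, 'c': 45}
After line 3: d = {'a': 68, 'b': 7, 'c': 45}

{'a': 68, 'b': 7, 'c': 45}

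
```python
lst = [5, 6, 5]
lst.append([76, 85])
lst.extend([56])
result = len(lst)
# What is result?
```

After line 1: lst = [5, 6, 5]
After line 2 (append adds [76, 85] as single element): lst = [5, 6, 5, [76, 85]]
After line 3 (extend unpacks [56], adds 56): lst = [5, 6, 5, [76, 85], 56]
After line 4: result = len(lst) = 5

5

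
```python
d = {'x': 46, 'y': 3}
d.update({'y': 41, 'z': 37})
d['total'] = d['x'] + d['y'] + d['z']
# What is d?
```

After line 1: d = {'x': 46, 'y': 3}
After line 2 (y overwritten, z added): d = {'x': 46, 'y': 41, 'z': 37}
After line 3 (total = 46 + 41 + 37 = 124): d = {'x': 46, 'y': 41, 'z': 37, 'total': 124}

{'x': 46, 'y': 41, 'z': 37, 'total': 124}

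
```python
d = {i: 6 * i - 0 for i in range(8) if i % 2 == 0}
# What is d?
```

{0: 0, 2: 12, 4: 24, 6: 36}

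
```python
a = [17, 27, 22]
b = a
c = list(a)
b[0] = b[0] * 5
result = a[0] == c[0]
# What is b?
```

After line 1: a = [17, 27, 22]
After line 2 (b = a, alias): a = [17, 27, 22], b = [17, 27, 22]
After line 3 (c = list(a) is a copy, new object): c = [17, 27, 22]
After line 4 (b[0] = 17 * 5 = 85; mutates shared a/b): a = b = [85, 27, 22], c = [17, 27, 22]
After line 5 (a[0] = 85, c[0] = 17; result = False)

[85, 27, 22]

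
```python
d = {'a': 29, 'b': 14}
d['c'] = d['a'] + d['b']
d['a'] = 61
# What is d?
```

After line 1: d = {'a': 29, 'b': 14}
After line 2 (d['c'] = 29 + 14): d = {'a': 29, 'b': 14, 'c': 43}
After line 3: d = {'a': 61, 'b': 14, 'c': 43}

{'a': 61, 'b': 14, 'c': 43}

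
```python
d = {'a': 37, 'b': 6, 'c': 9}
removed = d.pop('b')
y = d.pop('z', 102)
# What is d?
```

After line 1: d = {'a': 37, 'b': 6, 'c': 9}
After line 2 (pop 'b' returns 6): d = {'a': 37, 'c': 9}, removed = 6
After line 3 (pop 'z' missing, returns default 102): d = {'a': 37, 'c': 9}, y = 102

{'a': 37, 'c': 9}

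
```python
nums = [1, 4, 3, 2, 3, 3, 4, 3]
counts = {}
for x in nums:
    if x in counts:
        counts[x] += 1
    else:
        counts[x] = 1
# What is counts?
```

Initial: counts = {}, nums = [1, 4, 3, 2, 3, 3, 4, 3]
See 1: counts = {1: 1}
See 4: counts = {1: 1, 4: 1}
See 3: counts = {1: 1, 4: 1, 3: 1}
See 2: counts = {1: 1, 4: 1, 3: 1, 2: 1}
See 3: counts = {1: 1, 4: 1, 3: 2, 2: 1}
See 3: counts = {1: 1, 4: 1, 3: 3, 2: 1}
See 4: counts = {1: 1, 4: 2, 3: 3, 2: 1}
See 3: counts = {1: 1, 4: 2, 3: 4, 2: 1}

{1: 1, 4: 2, 3: 4, 2: 1}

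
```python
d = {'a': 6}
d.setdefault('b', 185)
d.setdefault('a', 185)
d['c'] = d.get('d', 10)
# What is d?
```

After line 1: d = {'a': 6}
After line 2 (setdefault adds 'b'=185): d = {'a': 6, 'b': 185}
After line 3 (setdefault 'a' no-op, already exists): d = {'a': 6, 'b': 185}
After line 4 (get('d', 10) returns default since 'd' not in d): d = {'a': 6, 'b': 185, 'c': 10}

{'a': 6, 'b': 185, 'c': 10}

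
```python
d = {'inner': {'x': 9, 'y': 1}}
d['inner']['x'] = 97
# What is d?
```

After line 1: d = {'inner': {'x': 9, 'y': 1}}
After line 2 (inner x overwritten): d = {'inner': {'x': 97, 'y': 1}}

{'inner': {'x': 97, 'y': 1}}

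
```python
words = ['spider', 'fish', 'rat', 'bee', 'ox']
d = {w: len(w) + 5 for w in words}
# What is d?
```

{'spider': 11, 'fish': 9, 'rat': 8, 'bee': 8, 'ox': 7}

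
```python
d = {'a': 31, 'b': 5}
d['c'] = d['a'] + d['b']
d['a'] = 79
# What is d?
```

After line 1: d = {'a': 31, 'b': 5}
After line 2 (d['c'] = 31 + 5): d = {'a': 31, 'b': 5, 'c': 36}
After line 3: d = {'a': 79, 'b': 5, 'c': 36}

{'a': 79, 'b': 5, 'c': 36}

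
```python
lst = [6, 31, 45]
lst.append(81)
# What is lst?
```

[6, 31, 45, 81]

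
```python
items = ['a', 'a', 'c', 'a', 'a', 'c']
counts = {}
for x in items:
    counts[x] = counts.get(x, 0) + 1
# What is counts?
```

Initial: counts = {}, items = ['a', 'a', 'c', 'a', 'a', 'c']
See 'a': counts = {'a': 1}
See 'a': counts = {'a': 2}
See 'c': counts = {'a': 2, 'c': 1}
See 'a': counts = {'a': 3, 'c': 1}
See 'a': counts = {'a': 4, 'c': 1}
See 'c': counts = {'a': 4, 'c': 2}

{'a': 4, 'c': 2}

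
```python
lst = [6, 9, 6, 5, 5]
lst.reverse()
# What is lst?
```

[5, 5, 6, 9, 6]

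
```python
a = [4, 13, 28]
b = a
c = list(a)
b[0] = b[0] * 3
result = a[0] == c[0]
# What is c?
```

After line 1: a = [4, 13, 28]
After line 2 (b = a, alias): a = [4, 13, 28], b = [4, 13, 28]
After line 3 (c = list(a) is a copy, new object): c = [4, 13, 28]
After line 4 (b[0] = 4 * 3 = 12; mutates shared a/b): a = b = [12, 13, 28], c = [4, 13, 28]
After line 5 (a[0] = 12, c[0] = 4; result = False)

[4, 13, 28]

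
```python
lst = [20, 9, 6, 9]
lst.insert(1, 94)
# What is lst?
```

[20, 94, 9, 6, 9]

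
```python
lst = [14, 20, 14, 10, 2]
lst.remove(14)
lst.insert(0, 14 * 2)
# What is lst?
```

After line 1: lst = [14, 20, 14, 10, 2]
After line 2 (remove first 14): lst = [20, 14, 10, 2]
After line 3 (insert 28 at index 0): lst = [28, 20, 14, 10, 2]

[28, 20, 14, 10, 2]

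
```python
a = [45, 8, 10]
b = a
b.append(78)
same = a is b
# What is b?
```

After line 1: a = [45, 8, 10]
After line 2 (b = a is an alias, same object): a = [45, 8, 10], b = [45, 8, 10]
After line 3 (b.append mutates the shared list): a = [45, 8, 10, 78], b = [45, 8, 10, 78]
After line 4 (same = a is b; same object -> True): same = True

[45, 8, 10, 78]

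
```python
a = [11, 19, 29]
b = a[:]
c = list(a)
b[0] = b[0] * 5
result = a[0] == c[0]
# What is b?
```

After line 1: a = [11, 19, 29]
After line 2 (b = a[:], copy): a = [11, 19, 29], b = [11, 19, 29]
After line 3 (c = list(a) is a copy, new object): c = [11, 19, 29]
After line 4 (b[0] = 11 * 5 = 55; only b mutates (copy)): a = [11, 19, 29], b = [55, 19, 29], c = [11, 19, 29]
After line 5 (a[0] = 11, c[0] = 11; result = True)

[55, 19, 29]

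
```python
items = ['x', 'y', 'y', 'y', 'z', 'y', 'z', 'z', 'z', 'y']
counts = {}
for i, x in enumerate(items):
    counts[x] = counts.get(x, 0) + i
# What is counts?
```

Initial: counts = {}, items = ['x', 'y', 'y', 'y', 'z', 'y', 'z', 'z', 'z', 'y']
i=0, x='x': counts = {'x': 0}
i=1, x='y': counts = {'x': 0, 'y': 1}
i=2, x='y': counts = {'x': 0, 'y': 3}
i=3, x='y': counts = {'x': 0, 'y': 6}
i=4, x='z': counts = {'x': 0, 'y': 6, 'z': 4}
i=5, x='y': counts = {'x': 0, 'y': 11, 'z': 4}
i=6, x='z': counts = {'x': 0, 'y': 11, 'z': 10}
i=7, x='z': counts = {'x': 0, 'y': 11, 'z': 17}
i=8, x='z': counts = {'x': 0, 'y': 11, 'z': 25}
i=9, x='y': counts = {'x': 0, 'y': 20, 'z': 25}

{'x': 0, 'y': 20, 'z': 25}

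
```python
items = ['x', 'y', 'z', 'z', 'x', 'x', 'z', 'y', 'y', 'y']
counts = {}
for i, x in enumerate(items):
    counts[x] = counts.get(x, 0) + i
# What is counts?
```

Initial: counts = {}, items = ['x', 'y', 'z', 'z', 'x', 'x', 'z', 'y', 'y', 'y']
i=0, x='x': counts = {'x': 0}
i=1, x='y': counts = {'x': 0, 'y': 1}
i=2, x='z': counts = {'x': 0, 'y': 1, 'z': 2}
i=3, x='z': counts = {'x': 0, 'y': 1, 'z': 5}
i=4, x='x': counts = {'x': 4, 'y': 1, 'z': 5}
i=5, x='x': counts = {'x': 9, 'y': 1, 'z': 5}
i=6, x='z': counts = {'x': 9, 'y': 1, 'z': 11}
i=7, x='y': counts = {'x': 9, 'y': 8, 'z': 11}
i=8, x='y': counts = {'x': 9, 'y': 16, 'z': 11}
i=9, x='y': counts = {'x': 9, 'y': 25, 'z': 11}

{'x': 9, 'y': 25, 'z': 11}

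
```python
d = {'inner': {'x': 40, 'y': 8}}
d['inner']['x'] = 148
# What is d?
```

After line 1: d = {'inner': {'x': 40, 'y': 8}}
After line 2 (inner x overwritten): d = {'inner': {'x': 148, 'y': 8}}

{'inner': {'x': 148, 'y': 8}}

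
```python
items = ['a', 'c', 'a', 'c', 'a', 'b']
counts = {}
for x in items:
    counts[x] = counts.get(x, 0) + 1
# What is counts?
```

Initial: counts = {}, items = ['a', 'c', 'a', 'c', 'a', 'b']
See 'a': counts = {'a': 1}
See 'c': counts = {'a': 1, 'c': 1}
See 'a': counts = {'a': 2, 'c': 1}
See 'c': counts = {'a': 2, 'c': 2}
See 'a': counts = {'a': 3, 'c': 2}
See 'b': counts = {'a': 3, 'c': 2, 'b': 1}

{'a': 3, 'c': 2, 'b': 1}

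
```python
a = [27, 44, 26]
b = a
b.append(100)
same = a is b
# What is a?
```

After line 1: a = [27, 44, 26]
After line 2 (b = a is an alias, same object): a = [27, 44, 26], b = [27, 44, 26]
After line 3 (b.append mutates the shared list): a = [27, 44, 26, 100], b = [27, 44, 26, 100]
After line 4 (same = a is b; same object -> True): same = True

[27, 44, 26, 100]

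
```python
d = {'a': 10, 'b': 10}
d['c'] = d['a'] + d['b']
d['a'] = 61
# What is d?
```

After line 1: d = {'a': 10, 'b': 10}
After line 2 (d['c'] = 10 + 10): d = {'a': 10, 'b': 10, 'c': 20}
After line 3: d = {'a': 61, 'b': 10, 'c': 20}

{'a': 61, 'b': 10, 'c': 20}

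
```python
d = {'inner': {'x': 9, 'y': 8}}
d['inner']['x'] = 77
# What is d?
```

After line 1: d = {'inner': {'x': 9, 'y': 8}}
After line 2 (inner x overwritten): d = {'inner': {'x': 77, 'y': 8}}

{'inner': {'x': 77, 'y': 8}}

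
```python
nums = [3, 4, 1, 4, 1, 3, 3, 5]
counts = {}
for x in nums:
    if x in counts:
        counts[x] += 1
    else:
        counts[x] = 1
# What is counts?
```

Initial: counts = {}, nums = [3, 4, 1, 4, 1, 3, 3, 5]
See 3: counts = {3: 1}
See 4: counts = {3: 1, 4: 1}
See 1: counts = {3: 1, 4: 1, 1: 1}
See 4: counts = {3: 1, 4: 2, 1: 1}
See 1: counts = {3: 1, 4: 2, 1: 2}
See 3: counts = {3: 2, 4: 2, 1: 2}
See 3: counts = {3: 3, 4: 2, 1: 2}
See 5: counts = {3: 3, 4: 2, 1: 2, 5: 1}

{3: 3, 4: 2, 1: 2, 5: 1}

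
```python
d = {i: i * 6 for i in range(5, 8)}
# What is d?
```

{5: 30, 6: 36, 7: 42}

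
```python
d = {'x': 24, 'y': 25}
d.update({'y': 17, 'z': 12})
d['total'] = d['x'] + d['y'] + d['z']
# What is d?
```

After line 1: d = {'x': 24, 'y': 25}
After line 2 (y overwritten, z added): d = {'x': 24, 'y': 17, 'z': 12}
After line 3 (total = 24 + 17 + 12 = 53): d = {'x': 24, 'y': 17, 'z': 12, 'total': 53}

{'x': 24, 'y': 17, 'z': 12, 'total': 53}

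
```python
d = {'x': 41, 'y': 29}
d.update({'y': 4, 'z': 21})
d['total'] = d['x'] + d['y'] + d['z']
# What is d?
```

After line 1: d = {'x': 41, 'y': 29}
After line 2 (y overwritten, z added): d = {'x': 41, 'y': 4, 'z': 21}
After line 3 (total = 41 + 4 + 21 = 66): d = {'x': 41, 'y': 4, 'z': 21, 'total': 66}

{'x': 41, 'y': 4, 'z': 21, 'total': 66}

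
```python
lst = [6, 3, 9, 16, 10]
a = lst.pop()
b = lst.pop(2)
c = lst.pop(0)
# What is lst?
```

After line 1: lst = [6, 3, 9, 16, 10]
After line 2 (pop() -> a = 10): lst = [6, 3, 9, 16]
After line 3 (pop(2) -> b = 9): lst = [6, 3, 16]
After line 4 (pop(0) -> c = 6): lst = [3, 16]

[3, 16]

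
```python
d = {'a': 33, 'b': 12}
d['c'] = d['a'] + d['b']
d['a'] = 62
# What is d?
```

After line 1: d = {'a': 33, 'b': 12}
After line 2 (d['c'] = 33 + 12): d = {'a': 33, 'b': 12, 'c': 45}
After line 3: d = {'a': 62, 'b': 12, 'c': 45}

{'a': 62, 'b': 12, 'c': 45}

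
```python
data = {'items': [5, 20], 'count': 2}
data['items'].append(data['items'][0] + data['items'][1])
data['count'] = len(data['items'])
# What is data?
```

After line 1: data = {'items': [5, 20], 'count': 2}
After line 2 (append 5 + 20 = 25): data = {'items': [5, 20, 25], 'count': 2}
After line 3 (count = len(items) = 3): data = {'items': [5, 20, 25], 'count': 3}

{'items': [5, 20, 25], 'count': 3}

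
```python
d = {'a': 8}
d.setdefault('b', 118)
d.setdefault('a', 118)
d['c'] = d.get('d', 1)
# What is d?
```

After line 1: d = {'a': 8}
After line 2 (setdefault adds 'b'=118): d = {'a': 8, 'b': 118}
After line 3 (setdefault 'a' no-op, already exists): d = {'a': 8, 'b': 118}
After line 4 (get('d', 1) returns default since 'd' not in d): d = {'a': 8, 'b': 118, 'c': 1}

{'a': 8, 'b': 118, 'c': 1}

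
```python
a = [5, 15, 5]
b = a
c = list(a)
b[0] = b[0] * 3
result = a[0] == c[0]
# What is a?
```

After line 1: a = [5, 15, 5]
After line 2 (b = a, alias): a = [5, 15, 5], b = [5, 15, 5]
After line 3 (c = list(a) is a copy, new object): c = [5, 15, 5]
After line 4 (b[0] = 5 * 3 = 15; mutates shared a/b): a = b = [15, 15, 5], c = [5, 15, 5]
After line 5 (a[0] = 15, c[0] = 5; result = False)

[15, 15, 5]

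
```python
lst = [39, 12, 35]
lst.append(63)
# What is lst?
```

[39, 12, 35, 63]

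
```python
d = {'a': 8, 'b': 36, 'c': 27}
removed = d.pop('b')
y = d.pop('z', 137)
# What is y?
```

After line 1: d = {'a': 8, 'b': 36, 'c': 27}
After line 2 (pop 'b' returns 36): d = {'a': 8, 'c': 27}, removed = 36
After line 3 (pop 'z' missing, returns default 137): d = {'a': 8, 'c': 27}, y = 137

137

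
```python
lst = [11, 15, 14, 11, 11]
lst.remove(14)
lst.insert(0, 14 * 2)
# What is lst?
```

After line 1: lst = [11, 15, 14, 11, 11]
After line 2 (remove first 14): lst = [11, 15, 11, 11]
After line 3 (insert 28 at index 0): lst = [28, 11, 15, 11, 11]

[28, 11, 15, 11, 11]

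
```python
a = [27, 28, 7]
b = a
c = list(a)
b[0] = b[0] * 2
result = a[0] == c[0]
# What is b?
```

After line 1: a = [27, 28, 7]
After line 2 (b = a, alias): a = [27, 28, 7], b = [27, 28, 7]
After line 3 (c = list(a) is a copy, new object): c = [27, 28, 7]
After line 4 (b[0] = 27 * 2 = 54; mutates shared a/b): a = b = [54, 28, 7], c = [27, 28, 7]
After line 5 (a[0] = 54, c[0] = 27; result = False)

[54, 28, 7]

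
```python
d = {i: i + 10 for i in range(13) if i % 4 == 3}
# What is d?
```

{3: 13, 7: 17, 11: 21}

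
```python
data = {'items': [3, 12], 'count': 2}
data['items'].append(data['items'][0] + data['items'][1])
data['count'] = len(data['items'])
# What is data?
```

After line 1: data = {'items': [3, 12], 'count': 2}
After line 2 (append 3 + 12 = 15): data = {'items': [3, 12, 15], 'count': 2}
After line 3 (count = len(items) = 3): data = {'items': [3, 12, 15], 'count': 3}

{'items': [3, 12, 15], 'count': 3}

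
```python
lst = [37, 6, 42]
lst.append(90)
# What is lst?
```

[37, 6, 42, 90]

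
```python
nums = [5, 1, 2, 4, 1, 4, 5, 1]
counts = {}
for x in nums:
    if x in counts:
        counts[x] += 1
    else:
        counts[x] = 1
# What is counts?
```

Initial: counts = {}, nums = [5, 1, 2, 4, 1, 4, 5, 1]
See 5: counts = {5: 1}
See 1: counts = {5: 1, 1: 1}
See 2: counts = {5: 1, 1: 1, 2: 1}
See 4: counts = {5: 1, 1: 1, 2: 1, 4: 1}
See 1: counts = {5: 1, 1: 2, 2: 1, 4: 1}
See 4: counts = {5: 1, 1: 2, 2: 1, 4: 2}
See 5: counts = {5: 2, 1: 2, 2: 1, 4: 2}
See 1: counts = {5: 2, 1: 3, 2: 1, 4: 2}

{5: 2, 1: 3, 2: 1, 4: 2}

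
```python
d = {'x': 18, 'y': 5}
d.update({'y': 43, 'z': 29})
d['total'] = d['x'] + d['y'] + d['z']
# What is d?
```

After line 1: d = {'x': 18, 'y': 5}
After line 2 (y overwritten, z added): d = {'x': 18, 'y': 43, 'z': 29}
After line 3 (total = 18 + 43 + 29 = 90): d = {'x': 18, 'y': 43, 'z': 29, 'total': 90}

{'x': 18, 'y': 43, 'z': 29, 'total': 90}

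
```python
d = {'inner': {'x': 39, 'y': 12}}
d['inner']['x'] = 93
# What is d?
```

After line 1: d = {'inner': {'x': 39, 'y': 12}}
After line 2 (inner x overwritten): d = {'inner': {'x': 93, 'y': 12}}

{'inner': {'x': 93, 'y': 12}}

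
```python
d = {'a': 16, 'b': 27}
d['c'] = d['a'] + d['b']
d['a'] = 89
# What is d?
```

After line 1: d = {'a': 16, 'b': 27}
After line 2 (d['c'] = 16 + 27): d = {'a': 16, 'b': 27, 'c': 43}
After line 3: d = {'a': 89, 'b': 27, 'c': 43}

{'a': 89, 'b': 27, 'c': 43}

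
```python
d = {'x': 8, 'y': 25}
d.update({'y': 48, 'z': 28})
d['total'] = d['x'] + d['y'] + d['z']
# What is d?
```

After line 1: d = {'x': 8, 'y': 25}
After line 2 (y overwritten, z added): d = {'x': 8, 'y': 48, 'z': 28}
After line 3 (total = 8 + 48 + 28 = 84): d = {'x': 8, 'y': 48, 'z': 28, 'total': 84}

{'x': 8, 'y': 48, 'z': 28, 'total': 84}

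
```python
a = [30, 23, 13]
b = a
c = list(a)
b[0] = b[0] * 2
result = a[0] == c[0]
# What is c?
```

After line 1: a = [30, 23, 13]
After line 2 (b = a, alias): a = [30, 23, 13], b = [30, 23, 13]
After line 3 (c = list(a) is a copy, new object): c = [30, 23, 13]
After line 4 (b[0] = 30 * 2 = 60; mutates shared a/b): a = b = [60, 23, 13], c = [30, 23, 13]
After line 5 (a[0] = 60, c[0] = 30; result = False)

[30, 23, 13]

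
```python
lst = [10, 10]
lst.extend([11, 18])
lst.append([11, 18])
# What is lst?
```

After line 1: lst = [10, 10]
After line 2 (extend unpacks [11, 18]): lst = [10, 10, 11, 18]
After line 3 (append adds [11, 18] as single element): lst = [10, 10, 11, 18, [11, 18]]

[10, 10, 11, 18, [11, 18]]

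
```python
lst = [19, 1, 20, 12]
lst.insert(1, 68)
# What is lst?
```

[19, 68, 1, 20, 12]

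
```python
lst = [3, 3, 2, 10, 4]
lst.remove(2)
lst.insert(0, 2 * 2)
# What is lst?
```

After line 1: lst = [3, 3, 2, 10, 4]
After line 2 (remove first 2): lst = [3, 3, 10, 4]
After line 3 (insert 4 at index 0): lst = [4, 3, 3, 10, 4]

[4, 3, 3, 10, 4]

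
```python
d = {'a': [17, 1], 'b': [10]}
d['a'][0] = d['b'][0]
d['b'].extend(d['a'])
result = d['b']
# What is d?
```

After line 1: d = {'a': [17, 1], 'b': [10]}
After line 2 (a[0] = b[0] = 10): d = {'a': [10, 1], 'b': [10]}
After line 3 (b.extend(a) appends [10, 1]): d = {'a': [10, 1], 'b': [10, 10, 1]}
After line 4: result = d['b'] = [10, 10, 1]

{'a': [10, 1], 'b': [10, 10, 1]}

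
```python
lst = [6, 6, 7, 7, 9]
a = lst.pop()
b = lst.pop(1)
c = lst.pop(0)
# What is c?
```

After line 1: lst = [6, 6, 7, 7, 9]
After line 2 (pop() -> a = 9): lst = [6, 6, 7, 7]
After line 3 (pop(1) -> b = 6): lst = [6, 7, 7]
After line 4 (pop(0) -> c = 6): lst = [7, 7]

6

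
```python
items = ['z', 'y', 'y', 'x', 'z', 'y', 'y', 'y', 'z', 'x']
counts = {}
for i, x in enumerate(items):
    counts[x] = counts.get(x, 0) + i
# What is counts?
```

Initial: counts = {}, items = ['z', 'y', 'y', 'x', 'z', 'y', 'y', 'y', 'z', 'x']
i=0, x='z': counts = {'z': 0}
i=1, x='y': counts = {'z': 0, 'y': 1}
i=2, x='y': counts = {'z': 0, 'y': 3}
i=3, x='x': counts = {'z': 0, 'y': 3, 'x': 3}
i=4, x='z': counts = {'z': 4, 'y': 3, 'x': 3}
i=5, x='y': counts = {'z': 4, 'y': 8, 'x': 3}
i=6, x='y': counts = {'z': 4, 'y': 14, 'x': 3}
i=7, x='y': counts = {'z': 4, 'y': 21, 'x': 3}
i=8, x='z': counts = {'z': 12, 'y': 21, 'x': 3}
i=9, x='x': counts = {'z': 12, 'y': 21, 'x': 12}

{'z': 12, 'y': 21, 'x': 12}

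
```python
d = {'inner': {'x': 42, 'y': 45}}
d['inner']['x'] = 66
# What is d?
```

After line 1: d = {'inner': {'x': 42, 'y': 45}}
After line 2 (inner x overwritten): d = {'inner': {'x': 66, 'y': 45}}

{'inner': {'x': 66, 'y': 45}}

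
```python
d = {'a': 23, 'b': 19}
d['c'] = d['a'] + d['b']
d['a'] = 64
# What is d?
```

After line 1: d = {'a': 23, 'b': 19}
After line 2 (d['c'] = 23 + 19): d = {'a': 23, 'b': 19, 'c': 42}
After line 3: d = {'a': 64, 'b': 19, 'c': 42}

{'a': 64, 'b': 19, 'c': 42}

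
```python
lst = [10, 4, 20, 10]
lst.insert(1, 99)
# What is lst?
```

[10, 99, 4, 20, 10]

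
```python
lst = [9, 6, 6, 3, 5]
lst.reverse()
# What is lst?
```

[5, 3, 6, 6, 9]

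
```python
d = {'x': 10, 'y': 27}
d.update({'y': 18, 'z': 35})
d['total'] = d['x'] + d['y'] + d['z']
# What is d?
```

After line 1: d = {'x': 10, 'y': 27}
After line 2 (y overwritten, z added): d = {'x': 10, 'y': 18, 'z': 35}
After line 3 (total = 10 + 18 + 35 = 63): d = {'x': 10, 'y': 18, 'z': 35, 'total': 63}

{'x': 10, 'y': 18, 'z': 35, 'total': 63}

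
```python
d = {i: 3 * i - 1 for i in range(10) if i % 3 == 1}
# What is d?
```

{1: 2, 4: 11, 7: 20}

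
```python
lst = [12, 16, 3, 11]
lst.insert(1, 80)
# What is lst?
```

[12, 80, 16, 3, 11]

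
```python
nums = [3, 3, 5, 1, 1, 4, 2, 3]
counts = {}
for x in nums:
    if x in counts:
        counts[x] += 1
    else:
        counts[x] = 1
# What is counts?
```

Initial: counts = {}, nums = [3, 3, 5, 1, 1, 4, 2, 3]
See 3: counts = {3: 1}
See 3: counts = {3: 2}
See 5: counts = {3: 2, 5: 1}
See 1: counts = {3: 2, 5: 1, 1: 1}
See 1: counts = {3: 2, 5: 1, 1: 2}
See 4: counts = {3: 2, 5: 1, 1: 2, 4: 1}
See 2: counts = {3: 2, 5: 1, 1: 2, 4: 1, 2: 1}
See 3: counts = {3: 3, 5: 1, 1: 2, 4: 1, 2: 1}

{3: 3, 5: 1, 1: 2, 4: 1, 2: 1}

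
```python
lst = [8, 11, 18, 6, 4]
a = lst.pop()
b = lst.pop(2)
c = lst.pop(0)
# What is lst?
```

After line 1: lst = [8, 11, 18, 6, 4]
After line 2 (pop() -> a = 4): lst = [8, 11, 18, 6]
After line 3 (pop(2) -> b = 18): lst = [8, 11, 6]
After line 4 (pop(0) -> c = 8): lst = [11, 6]

[11, 6]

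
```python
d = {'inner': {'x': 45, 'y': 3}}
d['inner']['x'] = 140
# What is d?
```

After line 1: d = {'inner': {'x': 45, 'y': 3}}
After line 2 (inner x overwritten): d = {'inner': {'x': 140, 'y': 3}}

{'inner': {'x': 140, 'y': 3}}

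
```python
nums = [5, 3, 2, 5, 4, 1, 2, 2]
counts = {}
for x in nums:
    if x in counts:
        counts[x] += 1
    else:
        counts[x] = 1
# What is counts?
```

Initial: counts = {}, nums = [5, 3, 2, 5, 4, 1, 2, 2]
See 5: counts = {5: 1}
See 3: counts = {5: 1, 3: 1}
See 2: counts = {5: 1, 3: 1, 2: 1}
See 5: counts = {5: 2, 3: 1, 2: 1}
See 4: counts = {5: 2, 3: 1, 2: 1, 4: 1}
See 1: counts = {5: 2, 3: 1, 2: 1, 4: 1, 1: 1}
See 2: counts = {5: 2, 3: 1, 2: 2, 4: 1, 1: 1}
See 2: counts = {5: 2, 3: 1, 2: 3, 4: 1, 1: 1}

{5: 2, 3: 1, 2: 3, 4: 1, 1: 1}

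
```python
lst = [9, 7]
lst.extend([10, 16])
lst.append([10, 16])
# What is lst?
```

After line 1: lst = [9, 7]
After line 2 (extend unpacks [10, 16]): lst = [9, 7, 10, 16]
After line 3 (append adds [10, 16] as single element): lst = [9, 7, 10, 16, [10, 16]]

[9, 7, 10, 16, [10, 16]]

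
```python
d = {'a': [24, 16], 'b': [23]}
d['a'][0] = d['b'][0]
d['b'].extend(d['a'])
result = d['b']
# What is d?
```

After line 1: d = {'a': [24, 16], 'b': [23]}
After line 2 (a[0] = b[0] = 23): d = {'a': [23, 16], 'b': [23]}
After line 3 (b.extend(a) appends [23, 16]): d = {'a': [23, 16], 'b': [23, 23, 16]}
After line 4: result = d['b'] = [23, 23, 16]

{'a': [23, 16], 'b': [23, 23, 16]}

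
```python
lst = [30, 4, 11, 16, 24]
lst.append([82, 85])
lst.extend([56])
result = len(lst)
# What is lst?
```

After line 1: lst = [30, 4, 11, 16, 24]
After line 2 (append adds [82, 85] as single element): lst = [30, 4, 11, 16, 24, [82, 85]]
After line 3 (extend unpacks [56], adds 56): lst = [30, 4, 11, 16, 24, [82, 85], 56]
After line 4: result = len(lst) = 7

[30, 4, 11, 16, 24, [82, 85], 56]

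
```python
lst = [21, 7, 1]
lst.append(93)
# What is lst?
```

[21, 7, 1, 93]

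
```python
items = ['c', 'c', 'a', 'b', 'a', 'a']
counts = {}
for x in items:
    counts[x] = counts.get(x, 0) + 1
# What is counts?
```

Initial: counts = {}, items = ['c', 'c', 'a', 'b', 'a', 'a']
See 'c': counts = {'c': 1}
See 'c': counts = {'c': 2}
See 'a': counts = {'c': 2, 'a': 1}
See 'b': counts = {'c': 2, 'a': 1, 'b': 1}
See 'a': counts = {'c': 2, 'a': 2, 'b': 1}
See 'a': counts = {'c': 2, 'a': 3, 'b': 1}

{'c': 2, 'a': 3, 'b': 1}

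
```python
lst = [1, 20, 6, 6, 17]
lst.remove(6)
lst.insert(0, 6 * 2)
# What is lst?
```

After line 1: lst = [1, 20, 6, 6, 17]
After line 2 (remove first 6): lst = [1, 20, 6, 17]
After line 3 (insert 12 at index 0): lst = [12, 1, 20, 6, 17]

[12, 1, 20, 6, 17]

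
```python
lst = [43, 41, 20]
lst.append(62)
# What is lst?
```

[43, 41, 20, 62]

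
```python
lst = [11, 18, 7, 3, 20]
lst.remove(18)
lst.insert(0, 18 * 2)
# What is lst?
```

After line 1: lst = [11, 18, 7, 3, 20]
After line 2 (remove first 18): lst = [11, 7, 3, 20]
After line 3 (insert 36 at index 0): lst = [36, 11, 7, 3, 20]

[36, 11, 7, 3, 20]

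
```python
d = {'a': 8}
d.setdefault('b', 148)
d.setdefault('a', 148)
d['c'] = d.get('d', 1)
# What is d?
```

After line 1: d = {'a': 8}
After line 2 (setdefault adds 'b'=148): d = {'a': 8, 'b': 148}
After line 3 (setdefault 'a' no-op, already exists): d = {'a': 8, 'b': 148}
After line 4 (get('d', 1) returns default since 'd' not in d): d = {'a': 8, 'b': 148, 'c': 1}

{'a': 8, 'b': 148, 'c': 1}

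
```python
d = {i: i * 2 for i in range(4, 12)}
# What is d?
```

{4: 8, 5: 10, 6: 12, 7: 14, 8: 16, 9: 18, 10: 20, 11: 22}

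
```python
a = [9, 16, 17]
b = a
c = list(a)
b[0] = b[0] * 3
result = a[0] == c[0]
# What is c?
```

After line 1: a = [9, 16, 17]
After line 2 (b = a, alias): a = [9, 16, 17], b = [9, 16, 17]
After line 3 (c = list(a) is a copy, new object): c = [9, 16, 17]
After line 4 (b[0] = 9 * 3 = 27; mutates shared a/b): a = b = [27, 16, 17], c = [9, 16, 17]
After line 5 (a[0] = 27, c[0] = 9; result = False)

[9, 16, 17]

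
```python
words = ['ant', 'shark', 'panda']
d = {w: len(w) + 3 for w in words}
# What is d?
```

{'ant': 6, 'shark': 8, 'panda': 8}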